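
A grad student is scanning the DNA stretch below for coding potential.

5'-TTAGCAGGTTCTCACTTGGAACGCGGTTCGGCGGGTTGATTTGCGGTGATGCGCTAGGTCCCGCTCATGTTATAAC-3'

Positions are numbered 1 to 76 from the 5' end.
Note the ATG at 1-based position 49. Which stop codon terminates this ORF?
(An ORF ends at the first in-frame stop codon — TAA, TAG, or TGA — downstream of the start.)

Codons from position 49: ATG (49–51), CGC (52–54), TAG (55–57).
The first in-frame stop codon is TAG.

TAG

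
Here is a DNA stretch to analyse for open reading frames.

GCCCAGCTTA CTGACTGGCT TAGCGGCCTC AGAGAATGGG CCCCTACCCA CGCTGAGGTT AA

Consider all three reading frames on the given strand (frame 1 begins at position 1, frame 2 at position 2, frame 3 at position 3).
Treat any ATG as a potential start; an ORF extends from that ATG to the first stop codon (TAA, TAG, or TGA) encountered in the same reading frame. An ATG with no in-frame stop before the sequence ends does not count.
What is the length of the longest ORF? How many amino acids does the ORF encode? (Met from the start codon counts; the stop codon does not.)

6

Frame 1: GCC CAG CTT ACT GAC TGG CTT AGC GGC CTC AGA GAA TGG GCC CCT ACC CAC GCT GAG GTT — no ATG→stop ORF.
Frame 2: CCC AGC TTA CTG ACT GGC TTA GCG GCC TCA GAG AAT GGG CCC CTA CCC ACG CTG AGG TTA — no ATG→stop ORF.
Frame 3: CCA GCT TAC TGA CTG GCT TAG CGG CCT CAG AGA ATG GGC CCC TAC CCA CGC TGA GGT TAA — ATG at 36, stop TGA at 54 → 21 nt.
Longest: frame 3, positions 36–56, 21 nt = 7 codons = 6 aa. → 6 amino acids.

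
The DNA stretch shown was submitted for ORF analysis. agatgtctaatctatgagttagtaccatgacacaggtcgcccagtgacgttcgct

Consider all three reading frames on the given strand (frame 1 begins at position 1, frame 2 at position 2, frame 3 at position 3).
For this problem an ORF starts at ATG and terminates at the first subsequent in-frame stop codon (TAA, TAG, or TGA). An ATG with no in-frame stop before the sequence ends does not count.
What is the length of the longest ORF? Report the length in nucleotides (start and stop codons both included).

Frame 1: AGA TGT CTA ATC TAT GAG TTA GTA CCA TGA CAC AGG TCG CCC AGT GAC GTT CGC — no ATG→stop ORF.
Frame 2: GAT GTC TAA TCT ATG AGT TAG TAC CAT GAC ACA GGT CGC CCA GTG ACG TTC GCT — ATG at 14, stop TAG at 20 → 9 nt.
Frame 3: ATG TCT AAT CTA TGA GTT AGT ACC ATG ACA CAG GTC GCC CAG TGA CGT TCG — ATG at 3, stop TGA at 15 → 15 nt; ATG at 27, stop TGA at 45 → 21 nt.
Longest: frame 3, positions 27–47, 21 nt = 7 codons = 6 aa. → 21 nucleotides.

21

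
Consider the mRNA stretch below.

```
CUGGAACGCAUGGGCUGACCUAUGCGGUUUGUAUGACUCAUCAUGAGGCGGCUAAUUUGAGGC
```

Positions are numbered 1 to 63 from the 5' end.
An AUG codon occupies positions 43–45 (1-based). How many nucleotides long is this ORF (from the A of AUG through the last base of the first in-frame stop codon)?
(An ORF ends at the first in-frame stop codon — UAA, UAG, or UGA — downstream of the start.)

Codons from position 43: AUG (43–45), AGG (46–48), CGG (49–51), CUA (52–54), AUU (55–57), UGA (58–60).
UGA is the first in-frame stop; ORF spans 43–60, 18 nucleotides.

18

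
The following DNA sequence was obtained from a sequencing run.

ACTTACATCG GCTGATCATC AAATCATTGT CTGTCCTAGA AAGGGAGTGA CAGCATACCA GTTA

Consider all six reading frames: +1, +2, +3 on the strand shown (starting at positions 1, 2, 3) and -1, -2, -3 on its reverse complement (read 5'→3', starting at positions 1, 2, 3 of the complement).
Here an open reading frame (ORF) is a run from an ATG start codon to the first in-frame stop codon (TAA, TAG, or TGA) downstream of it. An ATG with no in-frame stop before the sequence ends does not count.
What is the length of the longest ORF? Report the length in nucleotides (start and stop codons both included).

21

Reverse complement (5'→3'): TAACTGGTATGCTGTCACTCCCTTTCTAGGACAGACAATGATTTGATGATCAGCCGATGTAAGT
Frame +1: ACT TAC ATC GGC TGA TCA TCA AAT CAT TGT CTG TCC TAG AAA GGG AGT GAC AGC ATA CCA GTT — no ATG→stop ORF.
Frame +2: CTT ACA TCG GCT GAT CAT CAA ATC ATT GTC TGT CCT AGA AAG GGA GTG ACA GCA TAC CAG TTA — no ATG→stop ORF.
Frame +3: TTA CAT CGG CTG ATC ATC AAA TCA TTG TCT GTC CTA GAA AGG GAG TGA CAG CAT ACC AGT — no ATG→stop ORF.
Frame -1: TAA CTG GTA TGC TGT CAC TCC CTT TCT AGG ACA GAC AAT GAT TTG ATG ATC AGC CGA TGT AAG — no ATG→stop ORF.
Frame -2: AAC TGG TAT GCT GTC ACT CCC TTT CTA GGA CAG ACA ATG ATT TGA TGA TCA GCC GAT GTA AGT — ATG at 38, stop TGA at 44 → 9 nt.
Frame -3: ACT GGT ATG CTG TCA CTC CCT TTC TAG GAC AGA CAA TGA TTT GAT GAT CAG CCG ATG TAA — ATG at 9, stop TAG at 27 → 21 nt; ATG at 57, stop TAA at 60 → 6 nt.
Longest: frame -3, positions 9–29, 21 nt = 7 codons = 6 aa. → 21 nucleotides.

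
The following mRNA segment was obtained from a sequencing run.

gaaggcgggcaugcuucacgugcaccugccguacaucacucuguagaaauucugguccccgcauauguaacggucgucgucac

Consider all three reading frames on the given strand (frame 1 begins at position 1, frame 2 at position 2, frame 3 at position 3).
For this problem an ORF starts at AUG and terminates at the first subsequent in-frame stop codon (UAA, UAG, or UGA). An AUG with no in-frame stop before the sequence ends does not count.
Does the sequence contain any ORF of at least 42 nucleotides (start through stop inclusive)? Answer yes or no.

no

Frame 1: GAA GGC GGG CAU GCU UCA CGU GCA CCU GCC GUA CAU CAC UCU GUA GAA AUU CUG GUC CCC GCA UAU GUA ACG GUC GUC GUC — no AUG→stop ORF.
Frame 2: AAG GCG GGC AUG CUU CAC GUG CAC CUG CCG UAC AUC ACU CUG UAG AAA UUC UGG UCC CCG CAU AUG UAA CGG UCG UCG UCA — AUG at 11, stop UAG at 44 → 36 nt; AUG at 65, stop UAA at 68 → 6 nt.
Frame 3: AGG CGG GCA UGC UUC ACG UGC ACC UGC CGU ACA UCA CUC UGU AGA AAU UCU GGU CCC CGC AUA UGU AAC GGU CGU CGU CAC — no AUG→stop ORF.
Largest ORF found is 36 nucleotides < 42, so no.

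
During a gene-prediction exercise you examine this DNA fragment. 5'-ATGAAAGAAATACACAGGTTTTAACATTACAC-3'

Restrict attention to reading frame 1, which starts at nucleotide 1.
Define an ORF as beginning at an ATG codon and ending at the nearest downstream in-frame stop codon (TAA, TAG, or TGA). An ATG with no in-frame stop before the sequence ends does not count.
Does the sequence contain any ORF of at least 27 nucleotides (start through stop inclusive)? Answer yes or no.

Frame 1: ATG AAA GAA ATA CAC AGG TTT TAA CAT TAC — ATG at 1, stop TAA at 22 → 24 nt.
Largest ORF found is 24 nucleotides < 27, so no.

no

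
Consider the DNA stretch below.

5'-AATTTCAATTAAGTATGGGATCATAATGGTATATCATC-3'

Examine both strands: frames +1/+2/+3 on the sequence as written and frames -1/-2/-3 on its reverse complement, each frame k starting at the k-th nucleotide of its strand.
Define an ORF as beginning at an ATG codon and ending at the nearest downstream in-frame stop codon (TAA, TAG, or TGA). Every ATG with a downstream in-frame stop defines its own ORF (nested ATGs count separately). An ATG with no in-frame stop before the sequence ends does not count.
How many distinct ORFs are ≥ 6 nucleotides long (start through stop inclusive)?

Reverse complement (5'→3'): GATGATATACCATTATGATCCCATACTTAATTGAAATT
Frame +1: AAT TTC AAT TAA GTA TGG GAT CAT AAT GGT ATA TCA — no ATG→stop ORF.
Frame +2: ATT TCA ATT AAG TAT GGG ATC ATA ATG GTA TAT CAT — no ATG→stop ORF.
Frame +3: TTT CAA TTA AGT ATG GGA TCA TAA TGG TAT ATC ATC — ATG at 15, stop TAA at 24 → 12 nt.
Frame -1: GAT GAT ATA CCA TTA TGA TCC CAT ACT TAA TTG AAA — no ATG→stop ORF.
Frame -2: ATG ATA TAC CAT TAT GAT CCC ATA CTT AAT TGA AAT — ATG at 2, stop TGA at 32 → 33 nt.
Frame -3: TGA TAT ACC ATT ATG ATC CCA TAC TTA ATT GAA ATT — no ATG→stop ORF.
ORFs ≥ 6 nucleotides: frame +3 15–26 (12 nucleotides), frame -2 2–34 (33 nucleotides). Count = 2.

2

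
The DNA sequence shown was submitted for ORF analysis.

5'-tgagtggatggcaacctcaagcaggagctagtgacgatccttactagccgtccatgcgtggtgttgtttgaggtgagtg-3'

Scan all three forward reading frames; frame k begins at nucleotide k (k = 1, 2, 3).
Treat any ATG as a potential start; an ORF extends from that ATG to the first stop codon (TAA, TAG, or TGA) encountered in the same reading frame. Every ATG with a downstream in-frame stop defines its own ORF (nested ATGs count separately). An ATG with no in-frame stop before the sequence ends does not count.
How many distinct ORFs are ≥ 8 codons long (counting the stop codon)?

1

Frame 1: TGA GTG GAT GGC AAC CTC AAG CAG GAG CTA GTG ACG ATC CTT ACT AGC CGT CCA TGC GTG GTG TTG TTT GAG GTG AGT — no ATG→stop ORF.
Frame 2: GAG TGG ATG GCA ACC TCA AGC AGG AGC TAG TGA CGA TCC TTA CTA GCC GTC CAT GCG TGG TGT TGT TTG AGG TGA GTG — ATG at 8, stop TAG at 29 → 24 nt.
Frame 3: AGT GGA TGG CAA CCT CAA GCA GGA GCT AGT GAC GAT CCT TAC TAG CCG TCC ATG CGT GGT GTT GTT TGA GGT GAG — ATG at 54, stop TGA at 69 → 18 nt.
ORFs ≥ 8 codons: frame 2 8–31 (8 codons). Count = 1.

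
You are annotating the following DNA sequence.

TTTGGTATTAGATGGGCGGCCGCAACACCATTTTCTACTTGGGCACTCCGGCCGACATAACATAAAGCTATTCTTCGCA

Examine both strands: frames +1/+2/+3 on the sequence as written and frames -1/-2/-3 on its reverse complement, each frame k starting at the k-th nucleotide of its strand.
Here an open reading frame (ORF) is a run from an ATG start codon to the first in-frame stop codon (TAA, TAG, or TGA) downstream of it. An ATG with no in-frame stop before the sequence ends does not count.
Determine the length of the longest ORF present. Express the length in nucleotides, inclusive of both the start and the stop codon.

Reverse complement (5'→3'): TGCGAAGAATAGCTTTATGTTATGTCGGCCGGAGTGCCCAAGTAGAAAATGGTGTTGCGGCCGCCCATCTAATACCAAA
Frame +1: TTT GGT ATT AGA TGG GCG GCC GCA ACA CCA TTT TCT ACT TGG GCA CTC CGG CCG ACA TAA CAT AAA GCT ATT CTT CGC — no ATG→stop ORF.
Frame +2: TTG GTA TTA GAT GGG CGG CCG CAA CAC CAT TTT CTA CTT GGG CAC TCC GGC CGA CAT AAC ATA AAG CTA TTC TTC GCA — no ATG→stop ORF.
Frame +3: TGG TAT TAG ATG GGC GGC CGC AAC ACC ATT TTC TAC TTG GGC ACT CCG GCC GAC ATA ACA TAA AGC TAT TCT TCG — ATG at 12, stop TAA at 63 → 54 nt.
Frame -1: TGC GAA GAA TAG CTT TAT GTT ATG TCG GCC GGA GTG CCC AAG TAG AAA ATG GTG TTG CGG CCG CCC ATC TAA TAC CAA — ATG at 22, stop TAG at 43 → 24 nt; ATG at 49, stop TAA at 70 → 24 nt.
Frame -2: GCG AAG AAT AGC TTT ATG TTA TGT CGG CCG GAG TGC CCA AGT AGA AAA TGG TGT TGC GGC CGC CCA TCT AAT ACC AAA — no ATG→stop ORF.
Frame -3: CGA AGA ATA GCT TTA TGT TAT GTC GGC CGG AGT GCC CAA GTA GAA AAT GGT GTT GCG GCC GCC CAT CTA ATA CCA — no ATG→stop ORF.
Longest: frame +3, positions 12–65, 54 nt = 18 codons = 17 aa. → 54 nucleotides.

54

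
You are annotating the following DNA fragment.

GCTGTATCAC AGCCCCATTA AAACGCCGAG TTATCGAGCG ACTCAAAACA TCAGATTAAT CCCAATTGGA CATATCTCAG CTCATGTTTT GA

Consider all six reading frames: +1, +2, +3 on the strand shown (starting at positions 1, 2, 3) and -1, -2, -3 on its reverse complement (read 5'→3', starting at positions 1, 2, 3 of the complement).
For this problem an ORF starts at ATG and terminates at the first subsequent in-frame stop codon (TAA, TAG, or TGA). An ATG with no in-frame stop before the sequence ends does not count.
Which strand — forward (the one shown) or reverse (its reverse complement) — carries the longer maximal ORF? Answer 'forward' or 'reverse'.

Reverse complement (5'→3'): TCAAAACATGAGCTGAGATATGTCCAATTGGGATTAATCTGATGTTTTGAGTCGCTCGATAACTCGGCGTTTTAATGGGGCTGTGATACAGC
Frame +1: GCT GTA TCA CAG CCC CAT TAA AAC GCC GAG TTA TCG AGC GAC TCA AAA CAT CAG ATT AAT CCC AAT TGG ACA TAT CTC AGC TCA TGT TTT — no ATG→stop ORF.
Frame +2: CTG TAT CAC AGC CCC ATT AAA ACG CCG AGT TAT CGA GCG ACT CAA AAC ATC AGA TTA ATC CCA ATT GGA CAT ATC TCA GCT CAT GTT TTG — no ATG→stop ORF.
Frame +3: TGT ATC ACA GCC CCA TTA AAA CGC CGA GTT ATC GAG CGA CTC AAA ACA TCA GAT TAA TCC CAA TTG GAC ATA TCT CAG CTC ATG TTT TGA — ATG at 84, stop TGA at 90 → 9 nt.
Frame -1: TCA AAA CAT GAG CTG AGA TAT GTC CAA TTG GGA TTA ATC TGA TGT TTT GAG TCG CTC GAT AAC TCG GCG TTT TAA TGG GGC TGT GAT ACA — no ATG→stop ORF.
Frame -2: CAA AAC ATG AGC TGA GAT ATG TCC AAT TGG GAT TAA TCT GAT GTT TTG AGT CGC TCG ATA ACT CGG CGT TTT AAT GGG GCT GTG ATA CAG — ATG at 8, stop TGA at 14 → 9 nt; ATG at 20, stop TAA at 35 → 18 nt.
Frame -3: AAA ACA TGA GCT GAG ATA TGT CCA ATT GGG ATT AAT CTG ATG TTT TGA GTC GCT CGA TAA CTC GGC GTT TTA ATG GGG CTG TGA TAC AGC — ATG at 42, stop TGA at 48 → 9 nt; ATG at 75, stop TGA at 84 → 12 nt.
Forward-strand max 9 nt; reverse-strand max 18 nt. The reverse strand has the longer ORF.

reverse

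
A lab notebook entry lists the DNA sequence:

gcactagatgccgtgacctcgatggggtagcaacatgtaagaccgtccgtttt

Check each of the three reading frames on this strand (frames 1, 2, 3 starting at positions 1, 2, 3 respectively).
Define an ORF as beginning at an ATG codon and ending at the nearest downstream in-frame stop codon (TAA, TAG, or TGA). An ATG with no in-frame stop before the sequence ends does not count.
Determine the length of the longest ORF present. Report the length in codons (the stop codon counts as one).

3

Frame 1: GCA CTA GAT GCC GTG ACC TCG ATG GGG TAG CAA CAT GTA AGA CCG TCC GTT — ATG at 22, stop TAG at 28 → 9 nt.
Frame 2: CAC TAG ATG CCG TGA CCT CGA TGG GGT AGC AAC ATG TAA GAC CGT CCG TTT — ATG at 8, stop TGA at 14 → 9 nt; ATG at 35, stop TAA at 38 → 6 nt.
Frame 3: ACT AGA TGC CGT GAC CTC GAT GGG GTA GCA ACA TGT AAG ACC GTC CGT TTT — no ATG→stop ORF.
Longest: frame 1, positions 22–30, 9 nt = 3 codons = 2 aa. → 3 codons.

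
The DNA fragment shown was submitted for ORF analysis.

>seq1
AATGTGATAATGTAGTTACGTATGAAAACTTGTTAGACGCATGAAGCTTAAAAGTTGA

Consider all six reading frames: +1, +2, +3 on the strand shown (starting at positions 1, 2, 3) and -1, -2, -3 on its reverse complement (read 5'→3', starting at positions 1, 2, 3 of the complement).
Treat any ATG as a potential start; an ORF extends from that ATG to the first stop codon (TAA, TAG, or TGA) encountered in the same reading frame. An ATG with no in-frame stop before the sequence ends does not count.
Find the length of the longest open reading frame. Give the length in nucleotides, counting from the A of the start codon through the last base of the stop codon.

Reverse complement (5'→3'): TCAACTTTTAAGCTTCATGCGTCTAACAAGTTTTCATACGTAACTACATTATCACATT
Frame +1: AAT GTG ATA ATG TAG TTA CGT ATG AAA ACT TGT TAG ACG CAT GAA GCT TAA AAG TTG — ATG at 10, stop TAG at 13 → 6 nt; ATG at 22, stop TAG at 34 → 15 nt.
Frame +2: ATG TGA TAA TGT AGT TAC GTA TGA AAA CTT GTT AGA CGC ATG AAG CTT AAA AGT TGA — ATG at 2, stop TGA at 5 → 6 nt; ATG at 41, stop TGA at 56 → 18 nt.
Frame +3: TGT GAT AAT GTA GTT ACG TAT GAA AAC TTG TTA GAC GCA TGA AGC TTA AAA GTT — no ATG→stop ORF.
Frame -1: TCA ACT TTT AAG CTT CAT GCG TCT AAC AAG TTT TCA TAC GTA ACT ACA TTA TCA CAT — no ATG→stop ORF.
Frame -2: CAA CTT TTA AGC TTC ATG CGT CTA ACA AGT TTT CAT ACG TAA CTA CAT TAT CAC ATT — ATG at 17, stop TAA at 41 → 27 nt.
Frame -3: AAC TTT TAA GCT TCA TGC GTC TAA CAA GTT TTC ATA CGT AAC TAC ATT ATC ACA — no ATG→stop ORF.
Longest: frame -2, positions 17–43, 27 nt = 9 codons = 8 aa. → 27 nucleotides.

27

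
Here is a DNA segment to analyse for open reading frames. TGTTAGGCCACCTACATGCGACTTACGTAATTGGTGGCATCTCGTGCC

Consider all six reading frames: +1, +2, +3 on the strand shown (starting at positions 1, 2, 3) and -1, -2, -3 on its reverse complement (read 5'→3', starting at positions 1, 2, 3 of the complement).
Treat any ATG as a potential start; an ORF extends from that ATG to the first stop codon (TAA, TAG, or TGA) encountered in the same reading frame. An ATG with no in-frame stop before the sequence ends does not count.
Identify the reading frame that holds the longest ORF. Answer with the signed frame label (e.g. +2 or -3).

Reverse complement (5'→3'): GGCACGAGATGCCACCAATTACGTAAGTCGCATGTAGGTGGCCTAACA
Frame +1: TGT TAG GCC ACC TAC ATG CGA CTT ACG TAA TTG GTG GCA TCT CGT GCC — ATG at 16, stop TAA at 28 → 15 nt.
Frame +2: GTT AGG CCA CCT ACA TGC GAC TTA CGT AAT TGG TGG CAT CTC GTG — no ATG→stop ORF.
Frame +3: TTA GGC CAC CTA CAT GCG ACT TAC GTA ATT GGT GGC ATC TCG TGC — no ATG→stop ORF.
Frame -1: GGC ACG AGA TGC CAC CAA TTA CGT AAG TCG CAT GTA GGT GGC CTA ACA — no ATG→stop ORF.
Frame -2: GCA CGA GAT GCC ACC AAT TAC GTA AGT CGC ATG TAG GTG GCC TAA — ATG at 32, stop TAG at 35 → 6 nt.
Frame -3: CAC GAG ATG CCA CCA ATT ACG TAA GTC GCA TGT AGG TGG CCT AAC — ATG at 9, stop TAA at 24 → 18 nt.
Longest ORF is 18 nt in frame -3 (positions 9–26).

-3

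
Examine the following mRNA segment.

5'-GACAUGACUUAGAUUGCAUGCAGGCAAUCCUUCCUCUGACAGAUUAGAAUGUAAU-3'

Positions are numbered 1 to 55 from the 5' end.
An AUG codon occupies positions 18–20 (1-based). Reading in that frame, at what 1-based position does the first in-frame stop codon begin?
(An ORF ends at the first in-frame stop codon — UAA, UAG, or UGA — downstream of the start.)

Codons from position 18: AUG (18–20), CAG (21–23), GCA (24–26), AUC (27–29), CUU (30–32), CCU (33–35), CUG (36–38), ACA (39–41), GAU (42–44), UAG (45–47).
UAG is a stop codon; it begins at position 45.

45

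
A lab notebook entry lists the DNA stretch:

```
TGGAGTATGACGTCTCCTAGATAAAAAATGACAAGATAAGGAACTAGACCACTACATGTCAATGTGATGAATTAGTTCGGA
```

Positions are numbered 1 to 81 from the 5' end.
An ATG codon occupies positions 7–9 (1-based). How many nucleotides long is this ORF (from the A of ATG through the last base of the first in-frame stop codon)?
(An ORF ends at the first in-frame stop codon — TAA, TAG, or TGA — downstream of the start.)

18

Codons from position 7: ATG (7–9), ACG (10–12), TCT (13–15), CCT (16–18), AGA (19–21), TAA (22–24).
TAA is the first in-frame stop; ORF spans 7–24, 18 nucleotides.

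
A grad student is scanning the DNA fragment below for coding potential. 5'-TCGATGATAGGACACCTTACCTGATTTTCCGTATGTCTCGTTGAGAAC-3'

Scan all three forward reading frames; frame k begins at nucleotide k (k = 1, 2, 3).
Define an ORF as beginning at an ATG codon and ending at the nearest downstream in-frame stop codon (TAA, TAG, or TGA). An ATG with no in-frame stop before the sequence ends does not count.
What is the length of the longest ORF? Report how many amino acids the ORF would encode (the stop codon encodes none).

6

Frame 1: TCG ATG ATA GGA CAC CTT ACC TGA TTT TCC GTA TGT CTC GTT GAG AAC — ATG at 4, stop TGA at 22 → 21 nt.
Frame 2: CGA TGA TAG GAC ACC TTA CCT GAT TTT CCG TAT GTC TCG TTG AGA — no ATG→stop ORF.
Frame 3: GAT GAT AGG ACA CCT TAC CTG ATT TTC CGT ATG TCT CGT TGA GAA — ATG at 33, stop TGA at 42 → 12 nt.
Longest: frame 1, positions 4–24, 21 nt = 7 codons = 6 aa. → 6 amino acids.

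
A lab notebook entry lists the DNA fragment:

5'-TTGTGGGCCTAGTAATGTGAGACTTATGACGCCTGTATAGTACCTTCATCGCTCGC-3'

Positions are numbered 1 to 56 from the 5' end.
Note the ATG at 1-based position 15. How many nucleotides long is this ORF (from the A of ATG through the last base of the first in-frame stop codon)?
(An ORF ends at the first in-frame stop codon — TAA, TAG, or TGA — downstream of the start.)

Codons from position 15: ATG (15–17), TGA (18–20).
TGA is the first in-frame stop; ORF spans 15–20, 6 nucleotides.

6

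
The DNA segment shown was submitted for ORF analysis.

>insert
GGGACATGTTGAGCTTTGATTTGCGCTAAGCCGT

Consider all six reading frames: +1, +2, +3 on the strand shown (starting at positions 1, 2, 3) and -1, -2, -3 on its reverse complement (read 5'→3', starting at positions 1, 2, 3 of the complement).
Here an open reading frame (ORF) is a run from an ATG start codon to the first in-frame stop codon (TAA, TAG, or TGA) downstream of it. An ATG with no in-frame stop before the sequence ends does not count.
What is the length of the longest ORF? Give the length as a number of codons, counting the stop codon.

Reverse complement (5'→3'): ACGGCTTAGCGCAAATCAAAGCTCAACATGTCCC
Frame +1: GGG ACA TGT TGA GCT TTG ATT TGC GCT AAG CCG — no ATG→stop ORF.
Frame +2: GGA CAT GTT GAG CTT TGA TTT GCG CTA AGC CGT — no ATG→stop ORF.
Frame +3: GAC ATG TTG AGC TTT GAT TTG CGC TAA GCC — ATG at 6, stop TAA at 27 → 24 nt.
Frame -1: ACG GCT TAG CGC AAA TCA AAG CTC AAC ATG TCC — no ATG→stop ORF.
Frame -2: CGG CTT AGC GCA AAT CAA AGC TCA ACA TGT CCC — no ATG→stop ORF.
Frame -3: GGC TTA GCG CAA ATC AAA GCT CAA CAT GTC — no ATG→stop ORF.
Longest: frame +3, positions 6–29, 24 nt = 8 codons = 7 aa. → 8 codons.

8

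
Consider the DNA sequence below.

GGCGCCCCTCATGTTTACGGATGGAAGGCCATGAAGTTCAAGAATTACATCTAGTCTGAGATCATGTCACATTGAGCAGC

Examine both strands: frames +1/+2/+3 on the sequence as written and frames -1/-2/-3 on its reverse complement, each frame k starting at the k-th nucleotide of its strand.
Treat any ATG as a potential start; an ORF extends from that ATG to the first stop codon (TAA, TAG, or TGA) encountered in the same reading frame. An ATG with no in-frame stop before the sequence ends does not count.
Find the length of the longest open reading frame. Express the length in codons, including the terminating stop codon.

Reverse complement (5'→3'): GCTGCTCAATGTGACATGATCTCAGACTAGATGTAATTCTTGAACTTCATGGCCTTCCATCCGTAAACATGAGGGGCGCC
Frame +1: GGC GCC CCT CAT GTT TAC GGA TGG AAG GCC ATG AAG TTC AAG AAT TAC ATC TAG TCT GAG ATC ATG TCA CAT TGA GCA — ATG at 31, stop TAG at 52 → 24 nt; ATG at 64, stop TGA at 73 → 12 nt.
Frame +2: GCG CCC CTC ATG TTT ACG GAT GGA AGG CCA TGA AGT TCA AGA ATT ACA TCT AGT CTG AGA TCA TGT CAC ATT GAG CAG — ATG at 11, stop TGA at 32 → 24 nt.
Frame +3: CGC CCC TCA TGT TTA CGG ATG GAA GGC CAT GAA GTT CAA GAA TTA CAT CTA GTC TGA GAT CAT GTC ACA TTG AGC AGC — ATG at 21, stop TGA at 57 → 39 nt.
Frame -1: GCT GCT CAA TGT GAC ATG ATC TCA GAC TAG ATG TAA TTC TTG AAC TTC ATG GCC TTC CAT CCG TAA ACA TGA GGG GCG — ATG at 16, stop TAG at 28 → 15 nt; ATG at 31, stop TAA at 34 → 6 nt; ATG at 49, stop TAA at 64 → 18 nt.
Frame -2: CTG CTC AAT GTG ACA TGA TCT CAG ACT AGA TGT AAT TCT TGA ACT TCA TGG CCT TCC ATC CGT AAA CAT GAG GGG CGC — no ATG→stop ORF.
Frame -3: TGC TCA ATG TGA CAT GAT CTC AGA CTA GAT GTA ATT CTT GAA CTT CAT GGC CTT CCA TCC GTA AAC ATG AGG GGC GCC — ATG at 9, stop TGA at 12 → 6 nt.
Longest: frame +3, positions 21–59, 39 nt = 13 codons = 12 aa. → 13 codons.

13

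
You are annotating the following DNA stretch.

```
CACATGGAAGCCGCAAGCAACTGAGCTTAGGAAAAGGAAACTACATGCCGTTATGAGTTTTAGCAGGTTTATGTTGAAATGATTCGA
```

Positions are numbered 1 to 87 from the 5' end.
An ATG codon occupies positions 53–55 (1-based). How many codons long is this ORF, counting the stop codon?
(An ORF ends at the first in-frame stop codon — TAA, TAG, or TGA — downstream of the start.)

10

Codons from position 53: ATG (53–55), AGT (56–58), TTT (59–61), AGC (62–64), AGG (65–67), TTT (68–70), ATG (71–73), TTG (74–76), AAA (77–79), TGA (80–82).
TGA is the first in-frame stop; that's 10 codons including the stop.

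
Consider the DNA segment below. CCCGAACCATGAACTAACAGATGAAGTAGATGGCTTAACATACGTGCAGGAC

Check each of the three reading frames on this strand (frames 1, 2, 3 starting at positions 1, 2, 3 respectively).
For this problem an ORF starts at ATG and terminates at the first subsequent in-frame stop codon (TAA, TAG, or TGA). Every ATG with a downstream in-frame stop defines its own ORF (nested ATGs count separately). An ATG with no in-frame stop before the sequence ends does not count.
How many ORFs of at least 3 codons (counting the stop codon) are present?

3

Frame 1: CCC GAA CCA TGA ACT AAC AGA TGA AGT AGA TGG CTT AAC ATA CGT GCA GGA — no ATG→stop ORF.
Frame 2: CCG AAC CAT GAA CTA ACA GAT GAA GTA GAT GGC TTA ACA TAC GTG CAG GAC — no ATG→stop ORF.
Frame 3: CGA ACC ATG AAC TAA CAG ATG AAG TAG ATG GCT TAA CAT ACG TGC AGG — ATG at 9, stop TAA at 15 → 9 nt; ATG at 21, stop TAG at 27 → 9 nt; ATG at 30, stop TAA at 36 → 9 nt.
ORFs ≥ 3 codons: frame 3 9–17 (3 codons), frame 3 21–29 (3 codons), frame 3 30–38 (3 codons). Count = 3.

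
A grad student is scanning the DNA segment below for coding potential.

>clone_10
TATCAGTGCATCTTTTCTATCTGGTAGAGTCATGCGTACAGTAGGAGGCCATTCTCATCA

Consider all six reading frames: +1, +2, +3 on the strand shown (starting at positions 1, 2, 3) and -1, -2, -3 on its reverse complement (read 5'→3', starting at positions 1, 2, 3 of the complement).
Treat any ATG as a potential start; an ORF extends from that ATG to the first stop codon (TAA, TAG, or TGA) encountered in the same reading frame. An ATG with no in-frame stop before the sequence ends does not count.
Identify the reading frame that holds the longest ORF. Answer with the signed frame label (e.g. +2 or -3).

-3

Reverse complement (5'→3'): TGATGAGAATGGCCTCCTACTGTACGCATGACTCTACCAGATAGAAAAGATGCACTGATA
Frame +1: TAT CAG TGC ATC TTT TCT ATC TGG TAG AGT CAT GCG TAC AGT AGG AGG CCA TTC TCA TCA — no ATG→stop ORF.
Frame +2: ATC AGT GCA TCT TTT CTA TCT GGT AGA GTC ATG CGT ACA GTA GGA GGC CAT TCT CAT — no ATG→stop ORF.
Frame +3: TCA GTG CAT CTT TTC TAT CTG GTA GAG TCA TGC GTA CAG TAG GAG GCC ATT CTC ATC — no ATG→stop ORF.
Frame -1: TGA TGA GAA TGG CCT CCT ACT GTA CGC ATG ACT CTA CCA GAT AGA AAA GAT GCA CTG ATA — no ATG→stop ORF.
Frame -2: GAT GAG AAT GGC CTC CTA CTG TAC GCA TGA CTC TAC CAG ATA GAA AAG ATG CAC TGA — ATG at 50, stop TGA at 56 → 9 nt.
Frame -3: ATG AGA ATG GCC TCC TAC TGT ACG CAT GAC TCT ACC AGA TAG AAA AGA TGC ACT GAT — ATG at 3, stop TAG at 42 → 42 nt; ATG at 9, stop TAG at 42 → 36 nt.
Longest ORF is 42 nt in frame -3 (positions 3–44).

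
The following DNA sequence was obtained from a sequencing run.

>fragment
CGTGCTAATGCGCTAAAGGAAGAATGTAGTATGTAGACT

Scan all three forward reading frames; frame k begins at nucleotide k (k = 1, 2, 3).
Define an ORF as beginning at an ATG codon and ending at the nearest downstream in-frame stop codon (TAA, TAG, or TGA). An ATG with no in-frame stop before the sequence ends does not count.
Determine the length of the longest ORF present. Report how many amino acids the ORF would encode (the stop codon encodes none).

Frame 1: CGT GCT AAT GCG CTA AAG GAA GAA TGT AGT ATG TAG ACT — ATG at 31, stop TAG at 34 → 6 nt.
Frame 2: GTG CTA ATG CGC TAA AGG AAG AAT GTA GTA TGT AGA — ATG at 8, stop TAA at 14 → 9 nt.
Frame 3: TGC TAA TGC GCT AAA GGA AGA ATG TAG TAT GTA GAC — ATG at 24, stop TAG at 27 → 6 nt.
Longest: frame 2, positions 8–16, 9 nt = 3 codons = 2 aa. → 2 amino acids.

2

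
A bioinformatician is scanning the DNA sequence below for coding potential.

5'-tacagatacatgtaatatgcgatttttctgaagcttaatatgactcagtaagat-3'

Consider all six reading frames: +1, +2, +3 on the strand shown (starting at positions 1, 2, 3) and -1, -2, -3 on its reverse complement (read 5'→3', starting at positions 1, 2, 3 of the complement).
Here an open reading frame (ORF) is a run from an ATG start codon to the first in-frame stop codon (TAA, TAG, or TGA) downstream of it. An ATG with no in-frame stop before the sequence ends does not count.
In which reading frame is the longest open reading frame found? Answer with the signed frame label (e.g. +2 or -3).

Reverse complement (5'→3'): ATCTTACTGAGTCATATTAAGCTTCAGAAAAATCGCATATTACATGTATCTGTA
Frame +1: TAC AGA TAC ATG TAA TAT GCG ATT TTT CTG AAG CTT AAT ATG ACT CAG TAA GAT — ATG at 10, stop TAA at 13 → 6 nt; ATG at 40, stop TAA at 49 → 12 nt.
Frame +2: ACA GAT ACA TGT AAT ATG CGA TTT TTC TGA AGC TTA ATA TGA CTC AGT AAG — ATG at 17, stop TGA at 29 → 15 nt.
Frame +3: CAG ATA CAT GTA ATA TGC GAT TTT TCT GAA GCT TAA TAT GAC TCA GTA AGA — no ATG→stop ORF.
Frame -1: ATC TTA CTG AGT CAT ATT AAG CTT CAG AAA AAT CGC ATA TTA CAT GTA TCT GTA — no ATG→stop ORF.
Frame -2: TCT TAC TGA GTC ATA TTA AGC TTC AGA AAA ATC GCA TAT TAC ATG TAT CTG — no ATG→stop ORF.
Frame -3: CTT ACT GAG TCA TAT TAA GCT TCA GAA AAA TCG CAT ATT ACA TGT ATC TGT — no ATG→stop ORF.
Longest ORF is 15 nt in frame +2 (positions 17–31).

+2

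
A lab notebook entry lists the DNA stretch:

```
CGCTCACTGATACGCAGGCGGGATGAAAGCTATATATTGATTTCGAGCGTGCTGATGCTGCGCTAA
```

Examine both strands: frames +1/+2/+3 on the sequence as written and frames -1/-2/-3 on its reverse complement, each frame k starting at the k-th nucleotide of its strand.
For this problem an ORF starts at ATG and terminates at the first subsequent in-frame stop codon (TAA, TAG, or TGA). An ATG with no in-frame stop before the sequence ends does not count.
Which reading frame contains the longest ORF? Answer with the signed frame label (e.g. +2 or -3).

Reverse complement (5'→3'): TTAGCGCAGCATCAGCACGCTCGAAATCAATATATAGCTTTCATCCCGCCTGCGTATCAGTGAGCG
Frame +1: CGC TCA CTG ATA CGC AGG CGG GAT GAA AGC TAT ATA TTG ATT TCG AGC GTG CTG ATG CTG CGC TAA — ATG at 55, stop TAA at 64 → 12 nt.
Frame +2: GCT CAC TGA TAC GCA GGC GGG ATG AAA GCT ATA TAT TGA TTT CGA GCG TGC TGA TGC TGC GCT — ATG at 23, stop TGA at 38 → 18 nt.
Frame +3: CTC ACT GAT ACG CAG GCG GGA TGA AAG CTA TAT ATT GAT TTC GAG CGT GCT GAT GCT GCG CTA — no ATG→stop ORF.
Frame -1: TTA GCG CAG CAT CAG CAC GCT CGA AAT CAA TAT ATA GCT TTC ATC CCG CCT GCG TAT CAG TGA GCG — no ATG→stop ORF.
Frame -2: TAG CGC AGC ATC AGC ACG CTC GAA ATC AAT ATA TAG CTT TCA TCC CGC CTG CGT ATC AGT GAG — no ATG→stop ORF.
Frame -3: AGC GCA GCA TCA GCA CGC TCG AAA TCA ATA TAT AGC TTT CAT CCC GCC TGC GTA TCA GTG AGC — no ATG→stop ORF.
Longest ORF is 18 nt in frame +2 (positions 23–40).

+2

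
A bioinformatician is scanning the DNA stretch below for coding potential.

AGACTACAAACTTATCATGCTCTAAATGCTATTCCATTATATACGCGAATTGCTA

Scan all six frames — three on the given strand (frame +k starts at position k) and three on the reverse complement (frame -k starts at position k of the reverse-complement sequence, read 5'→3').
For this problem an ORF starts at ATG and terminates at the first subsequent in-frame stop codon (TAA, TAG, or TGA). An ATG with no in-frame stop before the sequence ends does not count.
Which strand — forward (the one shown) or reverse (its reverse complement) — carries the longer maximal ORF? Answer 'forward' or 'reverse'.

reverse

Reverse complement (5'→3'): TAGCAATTCGCGTATATAATGGAATAGCATTTAGAGCATGATAAGTTTGTAGTCT
Frame +1: AGA CTA CAA ACT TAT CAT GCT CTA AAT GCT ATT CCA TTA TAT ACG CGA ATT GCT — no ATG→stop ORF.
Frame +2: GAC TAC AAA CTT ATC ATG CTC TAA ATG CTA TTC CAT TAT ATA CGC GAA TTG CTA — ATG at 17, stop TAA at 23 → 9 nt.
Frame +3: ACT ACA AAC TTA TCA TGC TCT AAA TGC TAT TCC ATT ATA TAC GCG AAT TGC — no ATG→stop ORF.
Frame -1: TAG CAA TTC GCG TAT ATA ATG GAA TAG CAT TTA GAG CAT GAT AAG TTT GTA GTC — ATG at 19, stop TAG at 25 → 9 nt.
Frame -2: AGC AAT TCG CGT ATA TAA TGG AAT AGC ATT TAG AGC ATG ATA AGT TTG TAG TCT — ATG at 38, stop TAG at 50 → 15 nt.
Frame -3: GCA ATT CGC GTA TAT AAT GGA ATA GCA TTT AGA GCA TGA TAA GTT TGT AGT — no ATG→stop ORF.
Forward-strand max 9 nt; reverse-strand max 15 nt. The reverse strand has the longer ORF.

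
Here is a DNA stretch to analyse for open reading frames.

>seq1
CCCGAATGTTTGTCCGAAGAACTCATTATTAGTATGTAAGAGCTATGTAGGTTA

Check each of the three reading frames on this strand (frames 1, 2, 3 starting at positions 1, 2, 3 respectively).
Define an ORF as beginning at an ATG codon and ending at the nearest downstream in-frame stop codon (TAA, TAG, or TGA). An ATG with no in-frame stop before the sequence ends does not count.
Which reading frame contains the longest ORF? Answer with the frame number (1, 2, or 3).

Frame 1: CCC GAA TGT TTG TCC GAA GAA CTC ATT ATT AGT ATG TAA GAG CTA TGT AGG TTA — ATG at 34, stop TAA at 37 → 6 nt.
Frame 2: CCG AAT GTT TGT CCG AAG AAC TCA TTA TTA GTA TGT AAG AGC TAT GTA GGT — no ATG→stop ORF.
Frame 3: CGA ATG TTT GTC CGA AGA ACT CAT TAT TAG TAT GTA AGA GCT ATG TAG GTT — ATG at 6, stop TAG at 30 → 27 nt; ATG at 45, stop TAG at 48 → 6 nt.
Longest ORF is 27 nt in frame 3 (positions 6–32).

3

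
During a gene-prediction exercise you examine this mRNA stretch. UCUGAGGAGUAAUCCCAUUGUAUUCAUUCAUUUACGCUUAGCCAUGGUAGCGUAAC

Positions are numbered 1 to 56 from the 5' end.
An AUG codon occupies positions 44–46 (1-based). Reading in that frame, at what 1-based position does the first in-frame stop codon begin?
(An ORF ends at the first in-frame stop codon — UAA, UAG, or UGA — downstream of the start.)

Codons from position 44: AUG (44–46), GUA (47–49), GCG (50–52), UAA (53–55).
UAA is a stop codon; it begins at position 53.

53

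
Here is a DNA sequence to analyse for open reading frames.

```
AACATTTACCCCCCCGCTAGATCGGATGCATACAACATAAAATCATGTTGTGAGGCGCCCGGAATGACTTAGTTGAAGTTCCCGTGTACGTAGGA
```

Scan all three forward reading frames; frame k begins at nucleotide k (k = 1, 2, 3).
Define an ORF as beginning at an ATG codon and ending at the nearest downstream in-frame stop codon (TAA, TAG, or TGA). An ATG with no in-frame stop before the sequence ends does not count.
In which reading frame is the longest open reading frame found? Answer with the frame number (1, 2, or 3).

2

Frame 1: AAC ATT TAC CCC CCC GCT AGA TCG GAT GCA TAC AAC ATA AAA TCA TGT TGT GAG GCG CCC GGA ATG ACT TAG TTG AAG TTC CCG TGT ACG TAG — ATG at 64, stop TAG at 70 → 9 nt.
Frame 2: ACA TTT ACC CCC CCG CTA GAT CGG ATG CAT ACA ACA TAA AAT CAT GTT GTG AGG CGC CCG GAA TGA CTT AGT TGA AGT TCC CGT GTA CGT AGG — ATG at 26, stop TAA at 38 → 15 nt.
Frame 3: CAT TTA CCC CCC CGC TAG ATC GGA TGC ATA CAA CAT AAA ATC ATG TTG TGA GGC GCC CGG AAT GAC TTA GTT GAA GTT CCC GTG TAC GTA GGA — ATG at 45, stop TGA at 51 → 9 nt.
Longest ORF is 15 nt in frame 2 (positions 26–40).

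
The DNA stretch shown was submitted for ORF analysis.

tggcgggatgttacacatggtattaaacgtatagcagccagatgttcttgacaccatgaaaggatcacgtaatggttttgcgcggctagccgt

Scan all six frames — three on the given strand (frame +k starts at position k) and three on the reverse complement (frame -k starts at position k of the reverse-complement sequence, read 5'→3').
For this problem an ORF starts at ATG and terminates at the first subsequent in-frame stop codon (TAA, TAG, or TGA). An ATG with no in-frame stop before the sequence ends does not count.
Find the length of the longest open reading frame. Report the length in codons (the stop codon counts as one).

Reverse complement (5'→3'): ACGGCTAGCCGCGCAAAACCATTACGTGATCCTTTCATGGTGTCAAGAACATCTGGCTGCTATACGTTTAATACCATGTGTAACATCCCGCCA
Frame +1: TGG CGG GAT GTT ACA CAT GGT ATT AAA CGT ATA GCA GCC AGA TGT TCT TGA CAC CAT GAA AGG ATC ACG TAA TGG TTT TGC GCG GCT AGC CGT — no ATG→stop ORF.
Frame +2: GGC GGG ATG TTA CAC ATG GTA TTA AAC GTA TAG CAG CCA GAT GTT CTT GAC ACC ATG AAA GGA TCA CGT AAT GGT TTT GCG CGG CTA GCC — ATG at 8, stop TAG at 32 → 27 nt; ATG at 17, stop TAG at 32 → 18 nt.
Frame +3: GCG GGA TGT TAC ACA TGG TAT TAA ACG TAT AGC AGC CAG ATG TTC TTG ACA CCA TGA AAG GAT CAC GTA ATG GTT TTG CGC GGC TAG CCG — ATG at 42, stop TGA at 57 → 18 nt; ATG at 72, stop TAG at 87 → 18 nt.
Frame -1: ACG GCT AGC CGC GCA AAA CCA TTA CGT GAT CCT TTC ATG GTG TCA AGA ACA TCT GGC TGC TAT ACG TTT AAT ACC ATG TGT AAC ATC CCG CCA — no ATG→stop ORF.
Frame -2: CGG CTA GCC GCG CAA AAC CAT TAC GTG ATC CTT TCA TGG TGT CAA GAA CAT CTG GCT GCT ATA CGT TTA ATA CCA TGT GTA ACA TCC CGC — no ATG→stop ORF.
Frame -3: GGC TAG CCG CGC AAA ACC ATT ACG TGA TCC TTT CAT GGT GTC AAG AAC ATC TGG CTG CTA TAC GTT TAA TAC CAT GTG TAA CAT CCC GCC — no ATG→stop ORF.
Longest: frame +2, positions 8–34, 27 nt = 9 codons = 8 aa. → 9 codons.

9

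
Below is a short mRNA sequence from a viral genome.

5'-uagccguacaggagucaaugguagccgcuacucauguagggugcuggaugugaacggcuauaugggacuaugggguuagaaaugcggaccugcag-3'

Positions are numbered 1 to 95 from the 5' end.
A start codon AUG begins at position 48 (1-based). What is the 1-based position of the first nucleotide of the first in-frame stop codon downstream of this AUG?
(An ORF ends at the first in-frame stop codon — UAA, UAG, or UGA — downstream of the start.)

51

Codons from position 48: AUG (48–50), UGA (51–53).
UGA is a stop codon; it begins at position 51.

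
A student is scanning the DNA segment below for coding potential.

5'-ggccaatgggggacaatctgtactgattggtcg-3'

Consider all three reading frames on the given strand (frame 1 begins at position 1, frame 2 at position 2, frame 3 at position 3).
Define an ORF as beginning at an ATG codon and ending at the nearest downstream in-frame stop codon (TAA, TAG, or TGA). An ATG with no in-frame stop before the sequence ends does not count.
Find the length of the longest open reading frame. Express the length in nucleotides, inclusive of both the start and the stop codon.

21

Frame 1: GGC CAA TGG GGG ACA ATC TGT ACT GAT TGG TCG — no ATG→stop ORF.
Frame 2: GCC AAT GGG GGA CAA TCT GTA CTG ATT GGT — no ATG→stop ORF.
Frame 3: CCA ATG GGG GAC AAT CTG TAC TGA TTG GTC — ATG at 6, stop TGA at 24 → 21 nt.
Longest: frame 3, positions 6–26, 21 nt = 7 codons = 6 aa. → 21 nucleotides.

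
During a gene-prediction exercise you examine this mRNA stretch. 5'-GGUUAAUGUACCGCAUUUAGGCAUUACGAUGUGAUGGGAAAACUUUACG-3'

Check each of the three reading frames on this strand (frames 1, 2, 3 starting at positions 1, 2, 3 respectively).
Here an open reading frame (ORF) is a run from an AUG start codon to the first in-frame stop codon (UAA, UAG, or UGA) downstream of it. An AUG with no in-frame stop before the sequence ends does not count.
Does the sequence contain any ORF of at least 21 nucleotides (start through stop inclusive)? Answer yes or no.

no

Frame 1: GGU UAA UGU ACC GCA UUU AGG CAU UAC GAU GUG AUG GGA AAA CUU UAC — no AUG→stop ORF.
Frame 2: GUU AAU GUA CCG CAU UUA GGC AUU ACG AUG UGA UGG GAA AAC UUU ACG — AUG at 29, stop UGA at 32 → 6 nt.
Frame 3: UUA AUG UAC CGC AUU UAG GCA UUA CGA UGU GAU GGG AAA ACU UUA — AUG at 6, stop UAG at 18 → 15 nt.
Largest ORF found is 15 nucleotides < 21, so no.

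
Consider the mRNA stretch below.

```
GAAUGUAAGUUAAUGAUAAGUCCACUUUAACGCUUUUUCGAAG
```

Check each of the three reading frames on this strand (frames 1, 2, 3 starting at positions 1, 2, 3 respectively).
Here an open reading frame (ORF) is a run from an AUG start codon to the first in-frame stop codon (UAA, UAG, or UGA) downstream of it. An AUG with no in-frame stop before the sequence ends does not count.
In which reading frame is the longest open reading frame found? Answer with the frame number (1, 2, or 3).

Frame 1: GAA UGU AAG UUA AUG AUA AGU CCA CUU UAA CGC UUU UUC GAA — AUG at 13, stop UAA at 28 → 18 nt.
Frame 2: AAU GUA AGU UAA UGA UAA GUC CAC UUU AAC GCU UUU UCG AAG — no AUG→stop ORF.
Frame 3: AUG UAA GUU AAU GAU AAG UCC ACU UUA ACG CUU UUU CGA — AUG at 3, stop UAA at 6 → 6 nt.
Longest ORF is 18 nt in frame 1 (positions 13–30).

1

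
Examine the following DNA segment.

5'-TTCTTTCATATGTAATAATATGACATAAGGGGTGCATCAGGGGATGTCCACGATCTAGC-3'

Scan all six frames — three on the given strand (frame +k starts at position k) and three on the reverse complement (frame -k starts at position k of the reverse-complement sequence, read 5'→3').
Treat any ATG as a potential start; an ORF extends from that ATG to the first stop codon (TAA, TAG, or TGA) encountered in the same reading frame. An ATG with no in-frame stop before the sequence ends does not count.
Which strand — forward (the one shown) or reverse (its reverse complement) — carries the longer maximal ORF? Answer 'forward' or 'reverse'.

reverse

Reverse complement (5'→3'): GCTAGATCGTGGACATCCCCTGATGCACCCCTTATGTCATATTATTACATATGAAAGAA
Frame +1: TTC TTT CAT ATG TAA TAA TAT GAC ATA AGG GGT GCA TCA GGG GAT GTC CAC GAT CTA — ATG at 10, stop TAA at 13 → 6 nt.
Frame +2: TCT TTC ATA TGT AAT AAT ATG ACA TAA GGG GTG CAT CAG GGG ATG TCC ACG ATC TAG — ATG at 20, stop TAA at 26 → 9 nt; ATG at 44, stop TAG at 56 → 15 nt.
Frame +3: CTT TCA TAT GTA ATA ATA TGA CAT AAG GGG TGC ATC AGG GGA TGT CCA CGA TCT AGC — no ATG→stop ORF.
Frame -1: GCT AGA TCG TGG ACA TCC CCT GAT GCA CCC CTT ATG TCA TAT TAT TAC ATA TGA AAG — ATG at 34, stop TGA at 52 → 21 nt.
Frame -2: CTA GAT CGT GGA CAT CCC CTG ATG CAC CCC TTA TGT CAT ATT ATT ACA TAT GAA AGA — no ATG→stop ORF.
Frame -3: TAG ATC GTG GAC ATC CCC TGA TGC ACC CCT TAT GTC ATA TTA TTA CAT ATG AAA GAA — no ATG→stop ORF.
Forward-strand max 15 nt; reverse-strand max 21 nt. The reverse strand has the longer ORF.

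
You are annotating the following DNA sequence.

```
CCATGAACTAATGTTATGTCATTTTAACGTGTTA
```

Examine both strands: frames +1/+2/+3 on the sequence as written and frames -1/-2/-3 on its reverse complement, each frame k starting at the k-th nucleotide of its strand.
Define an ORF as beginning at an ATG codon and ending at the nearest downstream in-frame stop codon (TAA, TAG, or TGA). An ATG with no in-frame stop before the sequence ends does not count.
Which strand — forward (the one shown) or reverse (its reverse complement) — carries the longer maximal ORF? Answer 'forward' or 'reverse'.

Reverse complement (5'→3'): TAACACGTTAAAATGACATAACATTAGTTCATGG
Frame +1: CCA TGA ACT AAT GTT ATG TCA TTT TAA CGT GTT — ATG at 16, stop TAA at 25 → 12 nt.
Frame +2: CAT GAA CTA ATG TTA TGT CAT TTT AAC GTG TTA — no ATG→stop ORF.
Frame +3: ATG AAC TAA TGT TAT GTC ATT TTA ACG TGT — ATG at 3, stop TAA at 9 → 9 nt.
Frame -1: TAA CAC GTT AAA ATG ACA TAA CAT TAG TTC ATG — ATG at 13, stop TAA at 19 → 9 nt.
Frame -2: AAC ACG TTA AAA TGA CAT AAC ATT AGT TCA TGG — no ATG→stop ORF.
Frame -3: ACA CGT TAA AAT GAC ATA ACA TTA GTT CAT — no ATG→stop ORF.
Forward-strand max 12 nt; reverse-strand max 9 nt. The forward strand has the longer ORF.

forward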